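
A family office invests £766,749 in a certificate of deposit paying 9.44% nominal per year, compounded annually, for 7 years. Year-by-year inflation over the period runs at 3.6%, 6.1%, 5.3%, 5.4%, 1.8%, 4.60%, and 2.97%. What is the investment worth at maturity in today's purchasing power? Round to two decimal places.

£1,077,833.09

Nominal value at maturity: £766,749 × (1 + 9.44%)^7 ≈ £1,441,736.22.
Price-level factor over 7 years: 1.036 × 1.061 × 1.053 × 1.054 × 1.018 × 1.0460 × 1.0297 ≈ 1.3376247523.
The maturity value deflated by that factor is the answer in today's purchasing power.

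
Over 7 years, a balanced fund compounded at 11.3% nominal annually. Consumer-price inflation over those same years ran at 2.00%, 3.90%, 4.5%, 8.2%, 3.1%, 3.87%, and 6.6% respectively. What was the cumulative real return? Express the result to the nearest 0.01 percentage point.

Cumulative inflation factor: 1.0200 × 1.0390 × 1.045 × 1.082 × 1.031 × 1.0387 × 1.066 ≈ 1.36793.
Nominal growth factor: 2.11576. Real growth factor = 2.11576 / 1.36793 ≈ 1.54668.
Total real return ≈ 54.6681%.

54.67%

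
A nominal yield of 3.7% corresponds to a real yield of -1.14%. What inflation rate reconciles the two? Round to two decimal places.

From (1+r_nom) = (1+r_real)(1+π), we get 1+π = (1 + 3.7%)/(1 − 1.14%) = 1.037/0.9886 ≈ 1.04896.
So π ≈ 4.8958%.

4.90%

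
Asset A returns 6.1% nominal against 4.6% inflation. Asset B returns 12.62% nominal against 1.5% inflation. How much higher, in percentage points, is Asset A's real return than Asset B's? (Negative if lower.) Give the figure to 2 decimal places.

Asset A real return: 1.061/1.046 − 1 = 1.434%.
Asset B real return: 1.1262/1.015 − 1 = 10.956%.
Difference: 1.434 − 10.956 = -9.522 pp.

-9.52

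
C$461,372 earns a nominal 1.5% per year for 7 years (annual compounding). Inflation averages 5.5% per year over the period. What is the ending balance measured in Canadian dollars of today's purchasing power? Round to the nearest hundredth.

C$352,002.96

Nominal value at maturity: C$461,372 × (1 + 1.5%)^7 ≈ C$512,051.37.
Price-level factor over 7 years: (1 + 5.5%)^7 ≈ 1.4546791611.
Dividing the nominal maturity value by the price-level factor gives the value in today's money.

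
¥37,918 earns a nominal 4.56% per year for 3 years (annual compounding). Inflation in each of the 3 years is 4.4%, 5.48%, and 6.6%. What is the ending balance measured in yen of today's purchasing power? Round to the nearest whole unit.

Nominal value at maturity: ¥37,918 × (1 + 4.56%)^3 ≈ ¥43,345.
Price-level factor over 3 years: 1.044 × 1.0548 × 1.066 = 1.1738911392.
Dividing the nominal maturity value by the price-level factor gives the value in today's money.

¥36,924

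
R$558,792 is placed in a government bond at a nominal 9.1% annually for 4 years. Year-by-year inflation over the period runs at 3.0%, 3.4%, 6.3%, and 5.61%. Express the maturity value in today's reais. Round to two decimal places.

Nominal value at maturity: R$558,792 × (1 + 9.1%)^4 ≈ R$791,679.10.
Price-level factor over 4 years: 1.030 × 1.034 × 1.063 × 1.0561 ≈ 1.1956279822.
The maturity value deflated by that factor is the answer in today's purchasing power.

R$662,145.01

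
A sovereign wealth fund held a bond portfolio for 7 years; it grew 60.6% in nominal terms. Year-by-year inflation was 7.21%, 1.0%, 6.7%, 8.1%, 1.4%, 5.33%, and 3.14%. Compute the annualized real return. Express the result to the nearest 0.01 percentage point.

2.23%

Cumulative inflation factor: 1.0721 × 1.010 × 1.067 × 1.081 × 1.014 × 1.0533 × 1.0314 ≈ 1.37583.
Nominal growth factor: 1.60600. Real growth factor = 1.60600 / 1.37583 ≈ 1.16730.
Annualized: 1.16730^(1/7) − 1 ≈ 0.02234.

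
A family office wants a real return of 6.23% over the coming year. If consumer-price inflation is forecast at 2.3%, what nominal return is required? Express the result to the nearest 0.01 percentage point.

By the Fisher equation, 1 + r_nom = (1 + 6.23%)(1 + 2.3%) = 1.0623 × 1.023 = 1.0867329.
So r_nom = 8.67329%.

8.67%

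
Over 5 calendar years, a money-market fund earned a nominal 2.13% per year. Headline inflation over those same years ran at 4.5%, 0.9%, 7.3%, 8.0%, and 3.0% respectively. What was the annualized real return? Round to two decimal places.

Cumulative inflation factor: 1.045 × 1.009 × 1.073 × 1.080 × 1.030 ≈ 1.25854.
Nominal growth factor: 1.11113. Real growth factor = 1.11113 / 1.25854 ≈ 0.88287.
Annualized: 0.88287^(1/5) − 1 ≈ -0.02461.

-2.46%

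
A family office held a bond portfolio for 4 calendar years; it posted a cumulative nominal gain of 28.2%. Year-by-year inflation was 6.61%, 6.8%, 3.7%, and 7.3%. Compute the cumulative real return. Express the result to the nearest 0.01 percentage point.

Cumulative inflation factor: 1.0661 × 1.068 × 1.037 × 1.073 ≈ 1.26692.
Nominal growth factor: 1.28200. Real growth factor = 1.28200 / 1.26692 ≈ 1.01191.
Total real return ≈ 1.1906%.

1.19%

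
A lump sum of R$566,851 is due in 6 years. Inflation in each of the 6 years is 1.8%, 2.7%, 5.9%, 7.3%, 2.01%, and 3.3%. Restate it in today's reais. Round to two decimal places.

Price-level factor over 6 years: 1.018 × 1.027 × 1.059 × 1.073 × 1.0201 × 1.033 ≈ 1.2518634875.
Purchasing power today: R$566,851 divided by that factor.

R$452,805.76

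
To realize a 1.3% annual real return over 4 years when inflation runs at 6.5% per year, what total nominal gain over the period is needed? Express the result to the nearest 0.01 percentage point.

Required annual nominal rate: (1+1.3%)(1+6.5%) − 1 = 7.8845%.
Cumulative over 4 years: (1 + 0.078845)^4 − 1 ≈ 0.35468.

35.47%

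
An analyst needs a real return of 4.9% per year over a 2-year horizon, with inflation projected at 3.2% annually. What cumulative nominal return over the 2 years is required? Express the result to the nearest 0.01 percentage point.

Required annual nominal rate: (1+4.9%)(1+3.2%) − 1 = 8.2568%.
Cumulative over 2 years: (1 + 0.082568)^2 − 1 ≈ 0.17195.

17.20%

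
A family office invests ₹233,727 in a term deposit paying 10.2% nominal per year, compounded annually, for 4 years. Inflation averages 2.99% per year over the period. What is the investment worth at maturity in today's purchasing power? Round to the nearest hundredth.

Nominal value at maturity: ₹233,727 × (1 + 10.2%)^4 ≈ ₹344,695.22.
Price-level factor over 4 years: (1 + 2.99%)^4 ≈ 1.1250717828.
The maturity value deflated by that factor is the answer in today's purchasing power.

₹306,376.20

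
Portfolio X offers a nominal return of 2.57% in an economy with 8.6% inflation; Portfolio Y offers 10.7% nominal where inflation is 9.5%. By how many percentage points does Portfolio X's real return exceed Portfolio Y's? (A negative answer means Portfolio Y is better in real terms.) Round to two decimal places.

-6.65

Portfolio X real return: 1.0257/1.086 − 1 = -5.552%.
Portfolio Y real return: 1.107/1.095 − 1 = 1.096%.
Difference: -5.552 − 1.096 = -6.648 pp.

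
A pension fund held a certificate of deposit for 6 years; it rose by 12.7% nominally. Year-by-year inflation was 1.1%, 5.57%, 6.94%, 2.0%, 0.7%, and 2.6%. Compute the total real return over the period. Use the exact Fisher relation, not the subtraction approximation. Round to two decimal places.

Cumulative inflation factor: 1.011 × 1.0557 × 1.0694 × 1.020 × 1.007 × 1.026 ≈ 1.20284.
Nominal growth factor: 1.12700. Real growth factor = 1.12700 / 1.20284 ≈ 0.93695.
Total real return ≈ -6.3053%.

-6.31%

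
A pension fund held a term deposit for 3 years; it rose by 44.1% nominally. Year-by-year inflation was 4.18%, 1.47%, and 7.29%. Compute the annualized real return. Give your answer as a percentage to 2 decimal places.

8.31%

Cumulative inflation factor: 1.0418 × 1.0147 × 1.0729 ≈ 1.13418.
Nominal growth factor: 1.44100. Real growth factor = 1.44100 / 1.13418 ≈ 1.27052.
Annualized: 1.27052^(1/3) − 1 ≈ 0.08308.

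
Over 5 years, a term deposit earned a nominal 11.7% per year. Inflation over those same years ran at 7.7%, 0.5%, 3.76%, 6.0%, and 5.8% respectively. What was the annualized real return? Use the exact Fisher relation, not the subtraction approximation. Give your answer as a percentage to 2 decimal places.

6.66%

Cumulative inflation factor: 1.077 × 1.005 × 1.0376 × 1.060 × 1.058 ≈ 1.25951.
Nominal growth factor: 1.73886. Real growth factor = 1.73886 / 1.25951 ≈ 1.38058.
Annualized: 1.38058^(1/5) − 1 ≈ 0.06663.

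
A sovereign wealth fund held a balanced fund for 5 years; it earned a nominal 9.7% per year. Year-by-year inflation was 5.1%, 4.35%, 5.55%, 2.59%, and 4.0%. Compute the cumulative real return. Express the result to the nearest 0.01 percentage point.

28.63%

Cumulative inflation factor: 1.051 × 1.0435 × 1.0555 × 1.0259 × 1.040 ≈ 1.23507.
Nominal growth factor: 1.58867. Real growth factor = 1.58867 / 1.23507 ≈ 1.28630.
Total real return ≈ 28.6297%.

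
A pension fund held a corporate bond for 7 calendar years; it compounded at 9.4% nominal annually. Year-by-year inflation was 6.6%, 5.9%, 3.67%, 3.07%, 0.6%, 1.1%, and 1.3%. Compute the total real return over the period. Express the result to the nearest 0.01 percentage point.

Cumulative inflation factor: 1.066 × 1.059 × 1.0367 × 1.0307 × 1.006 × 1.011 × 1.013 ≈ 1.24279.
Nominal growth factor: 1.87552. Real growth factor = 1.87552 / 1.24279 ≈ 1.50912.
Total real return ≈ 50.9121%.

50.91%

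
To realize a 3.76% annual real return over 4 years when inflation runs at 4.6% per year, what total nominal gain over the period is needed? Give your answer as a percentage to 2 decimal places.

38.75%

Required annual nominal rate: (1+3.76%)(1+4.6%) − 1 = 8.53296%.
Cumulative over 4 years: (1 + 0.0853296)^4 − 1 ≈ 0.38754.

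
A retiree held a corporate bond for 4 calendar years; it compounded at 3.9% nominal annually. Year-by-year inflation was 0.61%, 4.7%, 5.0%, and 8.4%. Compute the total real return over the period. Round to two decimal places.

Cumulative inflation factor: 1.0061 × 1.047 × 1.050 × 1.084 ≈ 1.19896.
Nominal growth factor: 1.16537. Real growth factor = 1.16537 / 1.19896 ≈ 0.97198.
Total real return ≈ -2.8023%.

-2.80%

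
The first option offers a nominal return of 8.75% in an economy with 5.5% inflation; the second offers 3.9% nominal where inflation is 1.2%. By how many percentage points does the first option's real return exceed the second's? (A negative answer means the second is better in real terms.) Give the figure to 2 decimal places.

0.41

The first option real return: 1.0875/1.055 − 1 = 3.081%.
The second real return: 1.039/1.012 − 1 = 2.668%.
Difference: 3.081 − 2.668 = 0.413 pp.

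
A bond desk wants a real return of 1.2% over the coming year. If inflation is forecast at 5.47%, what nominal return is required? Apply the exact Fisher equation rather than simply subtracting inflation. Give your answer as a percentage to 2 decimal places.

By the Fisher equation, 1 + r_nom = (1 + 1.2%)(1 + 5.47%) = 1.012 × 1.0547 = 1.0673564.
So r_nom = 6.73564%.

6.74%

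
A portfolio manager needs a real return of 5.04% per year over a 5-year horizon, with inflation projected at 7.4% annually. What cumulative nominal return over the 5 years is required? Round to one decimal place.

82.7%

Required annual nominal rate: (1+5.04%)(1+7.4%) − 1 = 12.81296%.
Cumulative over 5 years: (1 + 0.1281296)^5 − 1 ≈ 0.82724.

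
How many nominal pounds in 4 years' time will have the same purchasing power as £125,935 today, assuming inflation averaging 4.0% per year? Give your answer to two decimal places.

£147,326.14

Cumulative price-level factor: (1+4.0%)^4 = 1.16985856.
The nominal amount required is £125,935 scaled up by that factor.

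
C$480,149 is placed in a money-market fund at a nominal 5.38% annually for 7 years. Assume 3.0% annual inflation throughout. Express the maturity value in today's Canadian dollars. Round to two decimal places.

Nominal value at maturity: C$480,149 × (1 + 5.38%)^7 ≈ C$692,920.47.
Price-level factor over 7 years: (1 + 3.0%)^7 ≈ 1.2298738654.
Dividing the nominal maturity value by the price-level factor gives the value in today's money.

C$563,407.75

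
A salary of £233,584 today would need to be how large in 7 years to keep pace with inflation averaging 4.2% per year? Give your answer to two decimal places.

Cumulative price-level factor: (1+4.2%)^7 ≈ 1.3337487725.
Multiplying £233,584 by the price-level factor gives the future nominal sum.

£311,542.37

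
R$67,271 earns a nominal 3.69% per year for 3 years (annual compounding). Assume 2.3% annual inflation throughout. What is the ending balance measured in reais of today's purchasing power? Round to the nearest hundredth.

Nominal value at maturity: R$67,271 × (1 + 3.69%)^3 ≈ R$74,996.07.
Price-level factor over 3 years: (1 + 2.3%)^3 = 1.070599167.
Dividing the nominal maturity value by the price-level factor gives the value in today's money.

R$70,050.56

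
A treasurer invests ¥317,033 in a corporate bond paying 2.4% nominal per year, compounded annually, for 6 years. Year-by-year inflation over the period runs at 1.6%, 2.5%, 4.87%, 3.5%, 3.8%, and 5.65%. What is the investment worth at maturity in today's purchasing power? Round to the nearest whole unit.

¥294,868

Nominal value at maturity: ¥317,033 × (1 + 2.4%)^6 ≈ ¥365,514.
Price-level factor over 6 years: 1.016 × 1.025 × 1.0487 × 1.035 × 1.038 × 1.0565 ≈ 1.2395842401.
Dividing the nominal maturity value by the price-level factor gives the value in today's money.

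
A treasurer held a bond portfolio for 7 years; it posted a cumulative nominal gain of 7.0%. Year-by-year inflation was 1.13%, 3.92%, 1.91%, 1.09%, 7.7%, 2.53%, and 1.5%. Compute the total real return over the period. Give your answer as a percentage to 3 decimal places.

-11.825%

Cumulative inflation factor: 1.0113 × 1.0392 × 1.0191 × 1.0109 × 1.077 × 1.0253 × 1.015 ≈ 1.21349.
Nominal growth factor: 1.07000. Real growth factor = 1.07000 / 1.21349 ≈ 0.88175.
Total real return ≈ -11.8247%.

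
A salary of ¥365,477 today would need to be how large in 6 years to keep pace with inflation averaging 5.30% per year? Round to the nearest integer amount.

¥498,230

Cumulative price-level factor: (1+5.30%)^6 ≈ 1.3632334286.
Multiplying ¥365,477 by the price-level factor gives the future nominal sum.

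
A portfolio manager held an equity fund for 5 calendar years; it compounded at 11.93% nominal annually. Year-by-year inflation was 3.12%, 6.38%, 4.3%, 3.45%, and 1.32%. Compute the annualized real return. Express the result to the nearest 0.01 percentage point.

7.94%

Cumulative inflation factor: 1.0312 × 1.0638 × 1.043 × 1.0345 × 1.0132 ≈ 1.19926.
Nominal growth factor: 1.75684. Real growth factor = 1.75684 / 1.19926 ≈ 1.46494.
Annualized: 1.46494^(1/5) − 1 ≈ 0.07935.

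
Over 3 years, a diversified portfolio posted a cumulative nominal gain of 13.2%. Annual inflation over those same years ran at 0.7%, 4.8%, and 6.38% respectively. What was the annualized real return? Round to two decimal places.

Cumulative inflation factor: 1.007 × 1.048 × 1.0638 ≈ 1.12267.
Nominal growth factor: 1.13200. Real growth factor = 1.13200 / 1.12267 ≈ 1.00831.
Annualized: 1.00831^(1/3) − 1 ≈ 0.00276.

0.28%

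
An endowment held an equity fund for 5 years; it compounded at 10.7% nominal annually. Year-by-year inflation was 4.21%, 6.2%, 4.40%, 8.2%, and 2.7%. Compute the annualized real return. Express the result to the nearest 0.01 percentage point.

Cumulative inflation factor: 1.0421 × 1.062 × 1.0440 × 1.082 × 1.027 ≈ 1.28390.
Nominal growth factor: 1.66241. Real growth factor = 1.66241 / 1.28390 ≈ 1.29481.
Annualized: 1.29481^(1/5) − 1 ≈ 0.05303.

5.30%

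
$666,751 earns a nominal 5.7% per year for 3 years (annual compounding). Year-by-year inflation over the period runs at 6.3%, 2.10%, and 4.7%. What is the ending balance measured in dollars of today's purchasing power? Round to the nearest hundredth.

$692,919.76

Nominal value at maturity: $666,751 × (1 + 5.7%)^3 ≈ $787,387.72.
Price-level factor over 3 years: 1.063 × 1.0210 × 1.047 = 1.136333181.
Dividing the nominal maturity value by the price-level factor gives the value in today's money.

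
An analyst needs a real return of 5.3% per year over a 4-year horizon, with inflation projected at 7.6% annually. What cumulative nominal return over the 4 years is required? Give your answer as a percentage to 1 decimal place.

Required annual nominal rate: (1+5.3%)(1+7.6%) − 1 = 13.3028%.
Cumulative over 4 years: (1 + 0.133028)^4 − 1 ≈ 0.64802.

64.8%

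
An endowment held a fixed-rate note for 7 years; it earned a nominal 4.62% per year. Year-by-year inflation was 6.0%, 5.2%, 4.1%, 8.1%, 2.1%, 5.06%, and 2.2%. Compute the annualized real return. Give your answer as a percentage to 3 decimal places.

-0.040%

Cumulative inflation factor: 1.060 × 1.052 × 1.041 × 1.081 × 1.021 × 1.0506 × 1.022 ≈ 1.37566.
Nominal growth factor: 1.37184. Real growth factor = 1.37184 / 1.37566 ≈ 0.99722.
Annualized: 0.99722^(1/7) − 1 ≈ -0.00040.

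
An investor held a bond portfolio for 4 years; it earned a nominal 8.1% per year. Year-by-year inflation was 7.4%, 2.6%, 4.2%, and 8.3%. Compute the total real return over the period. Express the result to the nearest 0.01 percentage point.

9.81%

Cumulative inflation factor: 1.074 × 1.026 × 1.042 × 1.083 ≈ 1.24351.
Nominal growth factor: 1.36553. Real growth factor = 1.36553 / 1.24351 ≈ 1.09813.
Total real return ≈ 9.8133%.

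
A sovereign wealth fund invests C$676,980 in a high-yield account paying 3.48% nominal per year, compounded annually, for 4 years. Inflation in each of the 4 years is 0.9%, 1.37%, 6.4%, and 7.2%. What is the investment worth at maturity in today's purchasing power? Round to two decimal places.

Nominal value at maturity: C$676,980 × (1 + 3.48%)^4 ≈ C$776,249.83.
Price-level factor over 4 years: 1.009 × 1.0137 × 1.064 × 1.072 ≈ 1.1666404386.
Dividing the nominal maturity value by the price-level factor gives the value in today's money.

C$665,371.96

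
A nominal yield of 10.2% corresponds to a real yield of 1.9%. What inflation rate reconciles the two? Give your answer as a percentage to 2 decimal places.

From (1+r_nom) = (1+r_real)(1+π), we get 1+π = (1 + 10.2%)/(1 + 1.9%) = 1.102/1.019 ≈ 1.08145.
So π ≈ 8.1452%.

8.15%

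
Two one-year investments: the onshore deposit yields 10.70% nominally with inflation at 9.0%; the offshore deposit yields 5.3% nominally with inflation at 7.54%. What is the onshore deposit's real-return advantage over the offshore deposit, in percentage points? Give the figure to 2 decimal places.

3.64

The onshore deposit real return: 1.1070/1.090 − 1 = 1.560%.
The offshore deposit real return: 1.053/1.0754 − 1 = -2.083%.
Difference: 1.560 − (-2.083) = 3.643 pp.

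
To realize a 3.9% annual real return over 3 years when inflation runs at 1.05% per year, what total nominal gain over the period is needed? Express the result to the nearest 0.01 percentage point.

15.73%

Required annual nominal rate: (1+3.9%)(1+1.05%) − 1 = 4.99095%.
Cumulative over 3 years: (1 + 0.0499095)^3 − 1 ≈ 0.15733.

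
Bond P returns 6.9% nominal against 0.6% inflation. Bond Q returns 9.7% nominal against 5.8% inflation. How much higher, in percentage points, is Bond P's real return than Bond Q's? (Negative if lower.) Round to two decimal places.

Bond P real return: 1.069/1.006 − 1 = 6.262%.
Bond Q real return: 1.097/1.058 − 1 = 3.686%.
Difference: 6.262 − 3.686 = 2.576 pp.

2.58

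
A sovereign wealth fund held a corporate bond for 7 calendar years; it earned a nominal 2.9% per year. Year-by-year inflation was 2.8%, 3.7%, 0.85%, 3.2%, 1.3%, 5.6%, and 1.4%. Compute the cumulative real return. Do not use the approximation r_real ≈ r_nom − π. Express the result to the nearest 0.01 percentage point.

1.50%

Cumulative inflation factor: 1.028 × 1.037 × 1.0085 × 1.032 × 1.013 × 1.056 × 1.014 ≈ 1.20348.
Nominal growth factor: 1.22154. Real growth factor = 1.22154 / 1.20348 ≈ 1.01501.
Total real return ≈ 1.5007%.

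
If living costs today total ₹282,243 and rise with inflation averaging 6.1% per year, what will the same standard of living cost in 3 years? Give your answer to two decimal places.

₹337,108.21

Cumulative price-level factor: (1+6.1%)^3 = 1.194389981.
The nominal amount required is ₹282,243 scaled up by that factor.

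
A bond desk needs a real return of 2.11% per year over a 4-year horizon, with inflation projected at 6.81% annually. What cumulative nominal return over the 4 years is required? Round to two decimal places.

Required annual nominal rate: (1+2.11%)(1+6.81%) − 1 = 9.063691%.
Cumulative over 4 years: (1 + 0.09063691)^4 − 1 ≈ 0.41488.

41.49%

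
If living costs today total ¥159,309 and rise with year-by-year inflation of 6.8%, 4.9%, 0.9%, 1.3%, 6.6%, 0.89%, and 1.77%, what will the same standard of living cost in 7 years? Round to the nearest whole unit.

¥199,670

Cumulative price-level factor: 1.068 × 1.049 × 1.009 × 1.013 × 1.066 × 1.0089 × 1.0177 ≈ 1.2533502550.
Multiplying ¥159,309 by the price-level factor gives the future nominal sum.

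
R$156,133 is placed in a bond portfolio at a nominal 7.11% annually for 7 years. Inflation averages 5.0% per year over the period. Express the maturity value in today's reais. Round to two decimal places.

Nominal value at maturity: R$156,133 × (1 + 7.11%)^7 ≈ R$252,525.27.
Price-level factor over 7 years: (1 + 5.0%)^7 ≈ 1.4071004227.
Dividing the nominal maturity value by the price-level factor gives the value in today's money.

R$179,464.99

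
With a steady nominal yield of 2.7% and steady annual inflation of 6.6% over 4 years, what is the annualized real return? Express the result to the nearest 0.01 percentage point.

-3.66%

With constant rates the annual real return is the same each year: (1+2.7%)/(1+6.6%) − 1 = -0.03659.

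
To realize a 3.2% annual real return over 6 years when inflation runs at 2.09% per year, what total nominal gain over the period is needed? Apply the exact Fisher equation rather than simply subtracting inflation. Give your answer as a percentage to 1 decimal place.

36.8%

Required annual nominal rate: (1+3.2%)(1+2.09%) − 1 = 5.35688%.
Cumulative over 6 years: (1 + 0.0535688)^6 − 1 ≈ 0.36766.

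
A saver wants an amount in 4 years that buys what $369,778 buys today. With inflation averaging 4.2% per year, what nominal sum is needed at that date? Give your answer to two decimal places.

Cumulative price-level factor: (1+4.2%)^4 ≈ 1.1788834637.
Multiplying $369,778 by the price-level factor gives the future nominal sum.

$435,925.17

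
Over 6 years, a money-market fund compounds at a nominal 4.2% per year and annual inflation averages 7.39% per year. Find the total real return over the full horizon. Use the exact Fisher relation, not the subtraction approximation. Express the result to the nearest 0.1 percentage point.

-16.6%

The annual real rate is (1+4.2%)/(1+7.39%) − 1 = -2.9705%.
Compounded over 6 years: (1 + -0.029705)^6 − 1 ≈ -0.16551.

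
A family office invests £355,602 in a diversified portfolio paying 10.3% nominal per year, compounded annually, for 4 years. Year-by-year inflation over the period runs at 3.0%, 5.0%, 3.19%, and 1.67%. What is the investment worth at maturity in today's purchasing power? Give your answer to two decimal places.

Nominal value at maturity: £355,602 × (1 + 10.3%)^4 ≈ £526,339.84.
Price-level factor over 4 years: 1.030 × 1.050 × 1.0319 × 1.0167 ≈ 1.1346370475.
Dividing the nominal maturity value by the price-level factor gives the value in today's money.

£463,883.88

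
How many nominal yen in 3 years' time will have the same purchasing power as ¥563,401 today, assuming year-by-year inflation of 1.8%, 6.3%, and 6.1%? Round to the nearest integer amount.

¥646,866

Cumulative price-level factor: 1.018 × 1.063 × 1.061 = 1.148144174.
The nominal amount required is ¥563,401 scaled up by that factor.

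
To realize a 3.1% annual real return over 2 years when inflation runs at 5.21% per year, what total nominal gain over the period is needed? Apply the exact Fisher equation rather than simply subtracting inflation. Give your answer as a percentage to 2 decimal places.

17.66%

Required annual nominal rate: (1+3.1%)(1+5.21%) − 1 = 8.47151%.
Cumulative over 2 years: (1 + 0.0847151)^2 − 1 ≈ 0.17661.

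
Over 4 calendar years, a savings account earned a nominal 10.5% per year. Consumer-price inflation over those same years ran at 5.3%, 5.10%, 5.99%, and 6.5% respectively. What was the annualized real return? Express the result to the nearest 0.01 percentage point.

Cumulative inflation factor: 1.053 × 1.0510 × 1.0599 × 1.065 ≈ 1.24924.
Nominal growth factor: 1.49090. Real growth factor = 1.49090 / 1.24924 ≈ 1.19345.
Annualized: 1.19345^(1/4) − 1 ≈ 0.04520.

4.52%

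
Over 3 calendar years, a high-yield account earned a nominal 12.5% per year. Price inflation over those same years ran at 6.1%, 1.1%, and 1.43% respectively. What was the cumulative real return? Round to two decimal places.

30.87%

Cumulative inflation factor: 1.061 × 1.011 × 1.0143 ≈ 1.08801.
Nominal growth factor: 1.42383. Real growth factor = 1.42383 / 1.08801 ≈ 1.30865.
Total real return ≈ 30.8653%.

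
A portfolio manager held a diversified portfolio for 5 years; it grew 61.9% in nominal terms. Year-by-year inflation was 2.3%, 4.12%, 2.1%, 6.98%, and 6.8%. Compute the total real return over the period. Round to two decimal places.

30.30%

Cumulative inflation factor: 1.023 × 1.0412 × 1.021 × 1.0698 × 1.068 ≈ 1.24254.
Nominal growth factor: 1.61900. Real growth factor = 1.61900 / 1.24254 ≈ 1.30298.
Total real return ≈ 30.2979%.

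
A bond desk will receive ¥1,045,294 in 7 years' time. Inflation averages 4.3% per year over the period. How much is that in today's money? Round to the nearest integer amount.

¥778,482

Price-level factor over 7 years: (1 + 4.3%)^7 ≈ 1.3427345347.
Purchasing power today: ¥1,045,294 divided by that factor.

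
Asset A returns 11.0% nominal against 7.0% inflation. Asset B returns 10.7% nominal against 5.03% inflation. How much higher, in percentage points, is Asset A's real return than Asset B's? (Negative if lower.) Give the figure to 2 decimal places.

Asset A real return: 1.110/1.070 − 1 = 3.738%.
Asset B real return: 1.107/1.0503 − 1 = 5.398%.
Difference: 3.738 − 5.398 = -1.660 pp.

-1.66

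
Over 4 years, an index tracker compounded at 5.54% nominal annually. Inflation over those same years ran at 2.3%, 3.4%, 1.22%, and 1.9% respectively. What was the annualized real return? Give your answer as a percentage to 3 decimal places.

Cumulative inflation factor: 1.023 × 1.034 × 1.0122 × 1.019 ≈ 1.09103.
Nominal growth factor: 1.24070. Real growth factor = 1.24070 / 1.09103 ≈ 1.13719.
Annualized: 1.13719^(1/4) − 1 ≈ 0.03266.

3.266%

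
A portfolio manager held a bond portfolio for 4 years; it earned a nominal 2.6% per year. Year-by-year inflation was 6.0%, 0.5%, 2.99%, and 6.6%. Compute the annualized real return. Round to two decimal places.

-1.34%

Cumulative inflation factor: 1.060 × 1.005 × 1.0299 × 1.066 ≈ 1.16956.
Nominal growth factor: 1.10813. Real growth factor = 1.10813 / 1.16956 ≈ 0.94747.
Annualized: 0.94747^(1/4) − 1 ≈ -0.01340.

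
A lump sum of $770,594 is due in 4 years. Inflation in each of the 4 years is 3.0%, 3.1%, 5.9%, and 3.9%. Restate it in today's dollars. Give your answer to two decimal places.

Price-level factor over 4 years: 1.030 × 1.031 × 1.059 × 1.039 ≈ 1.1684426409.
Purchasing power today: $770,594 divided by that factor.

$659,505.20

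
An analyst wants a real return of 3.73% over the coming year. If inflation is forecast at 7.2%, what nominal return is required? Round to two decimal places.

By the Fisher equation, 1 + r_nom = (1 + 3.73%)(1 + 7.2%) = 1.0373 × 1.072 = 1.1119856.
So r_nom = 11.19856%.

11.20%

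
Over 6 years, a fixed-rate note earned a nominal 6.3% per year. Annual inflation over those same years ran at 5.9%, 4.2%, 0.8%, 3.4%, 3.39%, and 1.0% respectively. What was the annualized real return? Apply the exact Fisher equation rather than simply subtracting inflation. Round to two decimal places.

3.10%

Cumulative inflation factor: 1.059 × 1.042 × 1.008 × 1.034 × 1.0339 × 1.010 ≈ 1.20100.
Nominal growth factor: 1.44278. Real growth factor = 1.44278 / 1.20100 ≈ 1.20131.
Annualized: 1.20131^(1/6) − 1 ≈ 0.03104.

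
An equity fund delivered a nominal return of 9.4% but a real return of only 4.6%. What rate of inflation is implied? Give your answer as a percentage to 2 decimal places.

From (1+r_nom) = (1+r_real)(1+π), we get 1+π = (1 + 9.4%)/(1 + 4.6%) = 1.094/1.046 ≈ 1.04589.
So π ≈ 4.5889%.

4.59%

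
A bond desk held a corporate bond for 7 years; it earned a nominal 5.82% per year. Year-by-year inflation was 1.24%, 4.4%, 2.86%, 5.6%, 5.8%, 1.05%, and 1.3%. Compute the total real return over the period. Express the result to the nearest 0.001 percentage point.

Cumulative inflation factor: 1.0124 × 1.044 × 1.0286 × 1.056 × 1.058 × 1.0105 × 1.013 ≈ 1.24335.
Nominal growth factor: 1.48585. Real growth factor = 1.48585 / 1.24335 ≈ 1.19503.
Total real return ≈ 19.5033%.

19.503%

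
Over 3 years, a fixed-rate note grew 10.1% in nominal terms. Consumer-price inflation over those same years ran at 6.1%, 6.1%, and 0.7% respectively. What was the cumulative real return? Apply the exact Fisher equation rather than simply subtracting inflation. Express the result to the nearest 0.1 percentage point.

-2.9%

Cumulative inflation factor: 1.061 × 1.061 × 1.007 ≈ 1.13360.
Nominal growth factor: 1.10100. Real growth factor = 1.10100 / 1.13360 ≈ 0.97124.
Total real return ≈ -2.8759%.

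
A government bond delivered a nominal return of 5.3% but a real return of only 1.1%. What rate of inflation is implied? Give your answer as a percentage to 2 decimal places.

From (1+r_nom) = (1+r_real)(1+π), we get 1+π = (1 + 5.3%)/(1 + 1.1%) = 1.053/1.011 ≈ 1.04154.
So π ≈ 4.1543%.

4.15%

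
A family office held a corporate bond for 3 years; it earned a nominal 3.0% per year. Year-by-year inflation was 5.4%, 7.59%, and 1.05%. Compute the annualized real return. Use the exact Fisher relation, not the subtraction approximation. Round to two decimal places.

-1.57%

Cumulative inflation factor: 1.054 × 1.0759 × 1.0105 ≈ 1.14591.
Nominal growth factor: 1.09273. Real growth factor = 1.09273 / 1.14591 ≈ 0.95359.
Annualized: 0.95359^(1/3) − 1 ≈ -0.01571.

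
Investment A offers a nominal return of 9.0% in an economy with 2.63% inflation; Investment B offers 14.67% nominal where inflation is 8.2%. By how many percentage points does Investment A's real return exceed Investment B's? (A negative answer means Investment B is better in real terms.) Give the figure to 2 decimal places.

0.23

Investment A real return: 1.090/1.0263 − 1 = 6.207%.
Investment B real return: 1.1467/1.082 − 1 = 5.980%.
Difference: 6.207 − 5.980 = 0.227 pp.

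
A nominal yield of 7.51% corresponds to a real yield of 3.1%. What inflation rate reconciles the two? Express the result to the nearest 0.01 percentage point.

From (1+r_nom) = (1+r_real)(1+π), we get 1+π = (1 + 7.51%)/(1 + 3.1%) = 1.0751/1.031 ≈ 1.04277.
So π ≈ 4.2774%.

4.28%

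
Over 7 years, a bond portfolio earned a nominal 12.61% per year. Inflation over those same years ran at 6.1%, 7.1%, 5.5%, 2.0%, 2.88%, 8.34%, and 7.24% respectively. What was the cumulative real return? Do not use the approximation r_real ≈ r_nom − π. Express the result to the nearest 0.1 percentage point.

Cumulative inflation factor: 1.061 × 1.071 × 1.055 × 1.020 × 1.0288 × 1.0834 × 1.0724 ≈ 1.46162.
Nominal growth factor: 2.29635. Real growth factor = 2.29635 / 1.46162 ≈ 1.57110.
Total real return ≈ 57.1103%.

57.1%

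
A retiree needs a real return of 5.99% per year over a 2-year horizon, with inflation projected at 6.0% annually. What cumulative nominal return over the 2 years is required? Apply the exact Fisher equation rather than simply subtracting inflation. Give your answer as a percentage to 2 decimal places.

26.22%

Required annual nominal rate: (1+5.99%)(1+6.0%) − 1 = 12.3494%.
Cumulative over 2 years: (1 + 0.123494)^2 − 1 ≈ 0.26224.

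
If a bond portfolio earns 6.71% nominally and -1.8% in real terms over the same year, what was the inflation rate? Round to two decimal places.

8.67%

From (1+r_nom) = (1+r_real)(1+π), we get 1+π = (1 + 6.71%)/(1 − 1.8%) = 1.0671/0.982 ≈ 1.08666.
So π ≈ 8.6660%.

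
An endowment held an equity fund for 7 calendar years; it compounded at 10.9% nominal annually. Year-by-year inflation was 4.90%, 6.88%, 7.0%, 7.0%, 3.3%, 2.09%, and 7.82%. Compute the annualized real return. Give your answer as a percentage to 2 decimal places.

Cumulative inflation factor: 1.0490 × 1.0688 × 1.070 × 1.070 × 1.033 × 1.0209 × 1.0782 ≈ 1.45956.
Nominal growth factor: 2.06310. Real growth factor = 2.06310 / 1.45956 ≈ 1.41351.
Annualized: 1.41351^(1/7) − 1 ≈ 0.05068.

5.07%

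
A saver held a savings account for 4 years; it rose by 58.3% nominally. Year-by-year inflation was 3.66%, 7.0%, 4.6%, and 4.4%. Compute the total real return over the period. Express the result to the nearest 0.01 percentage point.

30.69%

Cumulative inflation factor: 1.0366 × 1.070 × 1.046 × 1.044 ≈ 1.21123.
Nominal growth factor: 1.58300. Real growth factor = 1.58300 / 1.21123 ≈ 1.30693.
Total real return ≈ 30.6934%.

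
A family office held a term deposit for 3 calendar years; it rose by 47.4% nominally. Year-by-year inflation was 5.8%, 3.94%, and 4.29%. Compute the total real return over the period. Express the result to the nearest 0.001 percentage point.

28.525%

Cumulative inflation factor: 1.058 × 1.0394 × 1.0429 ≈ 1.14686.
Nominal growth factor: 1.47400. Real growth factor = 1.47400 / 1.14686 ≈ 1.28525.
Total real return ≈ 28.5247%.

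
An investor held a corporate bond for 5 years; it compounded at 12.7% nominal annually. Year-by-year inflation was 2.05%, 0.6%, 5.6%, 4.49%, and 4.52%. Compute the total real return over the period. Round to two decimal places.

53.56%

Cumulative inflation factor: 1.0205 × 1.006 × 1.056 × 1.0449 × 1.0452 ≈ 1.18399.
Nominal growth factor: 1.81811. Real growth factor = 1.81811 / 1.18399 ≈ 1.53557.
Total real return ≈ 53.5573%.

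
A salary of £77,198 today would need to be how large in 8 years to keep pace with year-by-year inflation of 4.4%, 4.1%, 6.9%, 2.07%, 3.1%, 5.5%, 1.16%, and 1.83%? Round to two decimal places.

£102,571.99

Cumulative price-level factor: 1.044 × 1.041 × 1.069 × 1.0207 × 1.031 × 1.055 × 1.0116 × 1.0183 ≈ 1.3286871581.
The nominal amount required is £77,198 scaled up by that factor.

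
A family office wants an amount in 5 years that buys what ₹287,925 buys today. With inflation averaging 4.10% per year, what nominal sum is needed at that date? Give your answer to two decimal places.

Cumulative price-level factor: (1+4.10%)^5 ≈ 1.2225134547.
Multiplying ₹287,925 by the price-level factor gives the future nominal sum.

₹351,992.19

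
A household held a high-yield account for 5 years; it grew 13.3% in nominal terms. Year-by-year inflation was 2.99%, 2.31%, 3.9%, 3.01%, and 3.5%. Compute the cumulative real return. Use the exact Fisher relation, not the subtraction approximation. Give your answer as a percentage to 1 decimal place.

Cumulative inflation factor: 1.0299 × 1.0231 × 1.039 × 1.0301 × 1.035 ≈ 1.16721.
Nominal growth factor: 1.13300. Real growth factor = 1.13300 / 1.16721 ≈ 0.97069.
Total real return ≈ -2.9308%.

-2.9%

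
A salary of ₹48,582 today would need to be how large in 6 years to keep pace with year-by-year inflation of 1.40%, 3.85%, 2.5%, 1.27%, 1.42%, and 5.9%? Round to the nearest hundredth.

₹57,035.35

Cumulative price-level factor: 1.0140 × 1.0385 × 1.025 × 1.0127 × 1.0142 × 1.059 ≈ 1.1740016237.
The nominal amount required is ₹48,582 scaled up by that factor.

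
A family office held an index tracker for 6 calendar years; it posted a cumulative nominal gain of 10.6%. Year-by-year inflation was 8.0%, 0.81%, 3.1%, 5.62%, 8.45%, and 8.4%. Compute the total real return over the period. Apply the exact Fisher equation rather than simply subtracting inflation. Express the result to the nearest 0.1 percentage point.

Cumulative inflation factor: 1.080 × 1.0081 × 1.031 × 1.0562 × 1.0845 × 1.084 ≈ 1.39377.
Nominal growth factor: 1.10600. Real growth factor = 1.10600 / 1.39377 ≈ 0.79353.
Total real return ≈ -20.6469%.

-20.6%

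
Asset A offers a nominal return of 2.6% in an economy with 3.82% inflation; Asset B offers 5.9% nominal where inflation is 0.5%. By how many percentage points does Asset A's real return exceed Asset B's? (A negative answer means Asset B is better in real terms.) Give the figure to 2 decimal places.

Asset A real return: 1.026/1.0382 − 1 = -1.175%.
Asset B real return: 1.059/1.005 − 1 = 5.373%.
Difference: -1.175 − 5.373 = -6.548 pp.

-6.55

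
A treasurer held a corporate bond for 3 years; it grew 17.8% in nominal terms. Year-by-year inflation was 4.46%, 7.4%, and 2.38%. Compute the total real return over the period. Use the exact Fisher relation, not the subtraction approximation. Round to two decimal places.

2.56%

Cumulative inflation factor: 1.0446 × 1.074 × 1.0238 ≈ 1.14860.
Nominal growth factor: 1.17800. Real growth factor = 1.17800 / 1.14860 ≈ 1.02559.
Total real return ≈ 2.5595%.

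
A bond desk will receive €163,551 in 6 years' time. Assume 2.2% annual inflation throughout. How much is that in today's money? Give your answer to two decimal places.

€143,531.70

Price-level factor over 6 years: (1 + 2.2%)^6 ≈ 1.1394765049.
Purchasing power today: €163,551 divided by that factor.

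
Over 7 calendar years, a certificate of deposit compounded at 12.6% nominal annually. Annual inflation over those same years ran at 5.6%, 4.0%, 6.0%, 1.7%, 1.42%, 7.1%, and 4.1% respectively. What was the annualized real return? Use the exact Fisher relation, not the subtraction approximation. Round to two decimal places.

8.00%

Cumulative inflation factor: 1.056 × 1.040 × 1.060 × 1.017 × 1.0142 × 1.071 × 1.041 ≈ 1.33871.
Nominal growth factor: 2.29493. Real growth factor = 2.29493 / 1.33871 ≈ 1.71428.
Annualized: 1.71428^(1/7) − 1 ≈ 0.08004.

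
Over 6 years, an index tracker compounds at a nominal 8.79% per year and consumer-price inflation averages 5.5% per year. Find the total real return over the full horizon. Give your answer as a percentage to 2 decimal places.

20.23%

The annual real rate is (1+8.79%)/(1+5.5%) − 1 = 3.1185%.
Compounded over 6 years: (1 + 0.031185)^6 − 1 ≈ 0.20232.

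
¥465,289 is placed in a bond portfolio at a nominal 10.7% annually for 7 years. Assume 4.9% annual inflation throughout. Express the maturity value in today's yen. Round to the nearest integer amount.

¥678,153

Nominal value at maturity: ¥465,289 × (1 + 10.7%)^7 ≈ ¥947,886.
Price-level factor over 7 years: (1 + 4.9%)^7 ≈ 1.3977465126.
Dividing the nominal maturity value by the price-level factor gives the value in today's money.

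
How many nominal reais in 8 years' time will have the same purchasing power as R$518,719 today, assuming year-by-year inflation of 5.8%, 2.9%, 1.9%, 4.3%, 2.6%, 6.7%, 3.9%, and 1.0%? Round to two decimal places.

Cumulative price-level factor: 1.058 × 1.029 × 1.019 × 1.043 × 1.026 × 1.067 × 1.039 × 1.010 ≈ 1.3292547975.
The nominal amount required is R$518,719 scaled up by that factor.

R$689,509.72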